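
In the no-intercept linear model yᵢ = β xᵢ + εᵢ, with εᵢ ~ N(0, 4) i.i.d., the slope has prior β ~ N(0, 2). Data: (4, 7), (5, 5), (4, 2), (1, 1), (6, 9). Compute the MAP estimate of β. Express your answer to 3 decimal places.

β̂_MAP = 1.208

log p(β | y) = −Σ(yᵢ − βxᵢ)²/(2·4) − β²/(2·2) + const.
Setting the derivative to zero: Σxᵢ(yᵢ − βxᵢ)/4 − β/2 = 0, so β = Σxᵢyᵢ / (Σxᵢ² + σ²/τ²).
Σxᵢyᵢ = 4·7 + 5·5 + 4·2 + 1·1 + 6·9 = 116; Σxᵢ² = 94; σ²/τ² = 2.
β̂_MAP = 116 / (94 + 2) = 116/96 ≈ 1.208.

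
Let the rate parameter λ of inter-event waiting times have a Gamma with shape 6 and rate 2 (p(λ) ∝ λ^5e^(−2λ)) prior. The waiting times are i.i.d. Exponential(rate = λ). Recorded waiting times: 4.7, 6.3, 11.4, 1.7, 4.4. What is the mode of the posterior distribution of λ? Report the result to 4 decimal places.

λ̂_MAP = 0.3279

The Exponential(rate=λ) likelihood is ∝ λ^n e^(−λΣtᵢ). Here n = 5 and Σtᵢ = 4.7 + 6.3 + 11.4 + 1.7 + 4.4 = 28.5.
Posterior ∝ λ^5e^(−2λ) · λ^5e^(−28.5λ) = λ^10e^(−30.5λ), i.e. Gamma(11, 30.5).
Mode = (a−1)/b = 10/30.5 ≈ 0.3279.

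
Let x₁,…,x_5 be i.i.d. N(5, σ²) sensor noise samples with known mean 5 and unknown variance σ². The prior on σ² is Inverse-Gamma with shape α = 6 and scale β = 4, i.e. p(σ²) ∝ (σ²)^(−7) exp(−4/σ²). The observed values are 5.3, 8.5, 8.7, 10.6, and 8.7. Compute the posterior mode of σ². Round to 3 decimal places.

Sum of squared deviations about the known mean: SS = (5.3−5)² + (8.5−5)² + (8.7−5)² + (10.6−5)² + (8.7−5)² = 71.08.
The Normal likelihood contributes (σ²)^(−n/2) exp(−SS/(2σ²)), so the posterior is Inverse-Gamma(α + n/2, β + SS/2) = Inverse-Gamma(8.5, 39.54).
The mode of Inverse-Gamma(a, b) is b/(a+1) = 39.54/9.5 ≈ 4.162.

σ̂²_MAP = 4.162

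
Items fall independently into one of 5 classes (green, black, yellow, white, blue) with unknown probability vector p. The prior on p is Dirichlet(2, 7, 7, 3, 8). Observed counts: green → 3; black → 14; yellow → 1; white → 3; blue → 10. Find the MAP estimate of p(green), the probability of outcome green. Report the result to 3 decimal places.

The posterior is Dirichlet(αᵢ + nᵢ) = Dirichlet(5, 21, 8, 6, 18).
For a Dirichlet(a₁,…,a_K) with all aᵢ > 1, the mode has j-th component (aⱼ − 1)/(Σaᵢ − K).
Here Σaᵢ = 58 and K = 5, so p(green) = (5 − 1)/(58 − 5) = 4/53 ≈ 0.075.

MAP estimate of p(green) = 0.075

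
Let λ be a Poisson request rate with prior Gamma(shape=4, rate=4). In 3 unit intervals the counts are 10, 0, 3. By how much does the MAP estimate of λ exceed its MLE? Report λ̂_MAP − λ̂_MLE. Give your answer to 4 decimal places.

MAP − MLE = -2.0476

Σxᵢ = 13. Posterior is Gamma(17, 7); MAP = (17−1)/7 = 16/7 ≈ 2.28571.
MLE = x̄ = 13/3 ≈ 4.33333.
Difference = 16/7 − 13/3 = -43/21 ≈ -2.0476.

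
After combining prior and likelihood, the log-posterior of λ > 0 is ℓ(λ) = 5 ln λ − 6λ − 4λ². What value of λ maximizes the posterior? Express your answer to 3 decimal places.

λ̂_MAP = 0.500

ℓ'(λ) = 5/λ − 6 − 8λ. Setting this to zero and multiplying by λ: 8λ² + 6λ − 5 = 0.
λ = (−6 + √(6² + 4·8·5)) / (2·8) = (−6 + √196) / 16 = (−6 + 14)/16 = 1/2.
ℓ''(λ) = −5/λ² − 8 < 0, confirming a maximum.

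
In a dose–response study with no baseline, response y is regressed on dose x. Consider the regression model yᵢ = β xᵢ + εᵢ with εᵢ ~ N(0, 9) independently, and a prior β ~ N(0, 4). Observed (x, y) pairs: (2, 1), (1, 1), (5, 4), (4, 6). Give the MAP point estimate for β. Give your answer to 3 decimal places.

log p(β | y) = −Σ(yᵢ − βxᵢ)²/(2·9) − β²/(2·4) + const.
Setting the derivative to zero: Σxᵢ(yᵢ − βxᵢ)/9 − β/4 = 0, so β = Σxᵢyᵢ / (Σxᵢ² + σ²/τ²).
Σxᵢyᵢ = 2·1 + 1·1 + 5·4 + 4·6 = 47; Σxᵢ² = 46; σ²/τ² = 2.25.
β̂_MAP = 47 / (46 + 2.25) = 47/48.25 ≈ 0.974.

β̂_MAP = 0.974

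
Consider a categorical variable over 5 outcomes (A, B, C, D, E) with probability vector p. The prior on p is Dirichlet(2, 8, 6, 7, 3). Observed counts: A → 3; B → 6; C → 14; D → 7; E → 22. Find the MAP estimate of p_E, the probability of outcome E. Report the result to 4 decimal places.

The posterior is Dirichlet(αᵢ + nᵢ) = Dirichlet(5, 14, 20, 14, 25).
For a Dirichlet(a₁,…,a_K) with all aᵢ > 1, the mode has j-th component (aⱼ − 1)/(Σaᵢ − K).
Here Σaᵢ = 78 and K = 5, so p_E = (25 − 1)/(78 − 5) = 24/73 ≈ 0.3288.

MAP estimate of p_E = 0.3288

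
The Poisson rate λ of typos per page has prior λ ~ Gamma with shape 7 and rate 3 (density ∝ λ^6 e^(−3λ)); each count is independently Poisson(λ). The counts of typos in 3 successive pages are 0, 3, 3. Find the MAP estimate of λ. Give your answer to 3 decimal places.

λ̂_MAP = 2.000

Σxᵢ = 0+3+3 = 6, with n = 3.
Posterior ∝ λ^6e^(−3λ) · λ^6e^(−3λ) = λ^12e^(−6λ), i.e. Gamma(shape=13, rate=6).
The mode of a Gamma(a, b) with a ≥ 1 (shape–rate) is (a−1)/b = 12/6 ≈ 2.000.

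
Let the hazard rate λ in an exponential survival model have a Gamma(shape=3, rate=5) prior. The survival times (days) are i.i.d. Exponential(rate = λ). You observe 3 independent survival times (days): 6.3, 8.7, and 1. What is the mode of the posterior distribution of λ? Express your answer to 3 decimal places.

The Exponential(rate=λ) likelihood is ∝ λ^n e^(−λΣtᵢ). Here n = 3 and Σtᵢ = 6.3 + 8.7 + 1 = 16.
Posterior ∝ λ^2e^(−5λ) · λ^3e^(−16λ) = λ^5e^(−21λ), i.e. Gamma(6, 21).
Mode = (a−1)/b = 5/21 ≈ 0.238.

λ̂_MAP = 0.238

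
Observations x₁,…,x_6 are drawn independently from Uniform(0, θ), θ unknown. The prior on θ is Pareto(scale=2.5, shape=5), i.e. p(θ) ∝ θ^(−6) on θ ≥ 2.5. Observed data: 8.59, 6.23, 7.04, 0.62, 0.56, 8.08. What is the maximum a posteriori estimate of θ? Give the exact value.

θ̂_MAP = 8.59

The Uniform(0, θ) likelihood is θ^(−n) for θ ≥ max(xᵢ), zero otherwise. Here max(xᵢ) = 8.59.
Posterior ∝ θ^(−6) · θ^(−6) = θ^(−12) on θ ≥ max(2.5, 8.59) = 8.59.
This density is strictly decreasing in θ, so the posterior mode lies at the lower boundary of the support.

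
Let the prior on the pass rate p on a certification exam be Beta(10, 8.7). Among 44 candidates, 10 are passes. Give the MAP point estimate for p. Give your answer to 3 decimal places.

Prior: Beta(10, 8.7).
Data: 10 successes in 44 trials. The binomial likelihood contributes p^10(1−p)^34, so the posterior is Beta(10+10, 8.7+34) = Beta(20, 42.7).
For Beta(a, b) with a, b > 1 the mode is (a−1)/(a+b−2) = 19/60.7 ≈ 0.313.

p̂_MAP = 0.313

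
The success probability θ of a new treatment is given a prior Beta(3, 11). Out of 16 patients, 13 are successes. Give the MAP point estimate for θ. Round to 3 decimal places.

Prior: Beta(3, 11).
Data: 13 successes in 16 trials. The binomial likelihood contributes θ^13(1−θ)^3, so the posterior is Beta(3+13, 11+3) = Beta(16, 14).
For Beta(a, b) with a, b > 1 the mode is (a−1)/(a+b−2) = 15/28 ≈ 0.536.

θ̂_MAP = 0.536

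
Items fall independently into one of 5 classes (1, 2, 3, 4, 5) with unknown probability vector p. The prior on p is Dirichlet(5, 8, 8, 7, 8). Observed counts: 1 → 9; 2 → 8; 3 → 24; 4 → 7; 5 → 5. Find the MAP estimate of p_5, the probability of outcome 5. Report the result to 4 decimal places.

The posterior is Dirichlet(αᵢ + nᵢ) = Dirichlet(14, 16, 32, 14, 13).
For a Dirichlet(a₁,…,a_K) with all aᵢ > 1, the mode has j-th component (aⱼ − 1)/(Σaᵢ − K).
Here Σaᵢ = 89 and K = 5, so p_5 = (13 − 1)/(89 − 5) = 12/84 ≈ 0.1429.

MAP estimate: 0.1429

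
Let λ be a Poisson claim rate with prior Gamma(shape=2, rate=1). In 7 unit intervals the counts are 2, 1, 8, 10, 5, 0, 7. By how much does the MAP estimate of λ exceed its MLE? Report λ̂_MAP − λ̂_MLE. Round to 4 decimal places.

MAP − MLE = -0.4643

Σxᵢ = 33. Posterior is Gamma(35, 8); MAP = (35−1)/8 = 34/8 ≈ 4.25000.
MLE = x̄ = 33/7 ≈ 4.71429.
Difference = 34/8 − 33/7 = -13/28 ≈ -0.4643.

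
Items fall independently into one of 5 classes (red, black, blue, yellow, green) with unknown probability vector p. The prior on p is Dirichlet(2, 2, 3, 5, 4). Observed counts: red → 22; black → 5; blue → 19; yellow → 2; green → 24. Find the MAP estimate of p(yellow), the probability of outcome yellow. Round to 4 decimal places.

MAP estimate of p(yellow) = 0.0723

The posterior is Dirichlet(αᵢ + nᵢ) = Dirichlet(24, 7, 22, 7, 28).
For a Dirichlet(a₁,…,a_K) with all aᵢ > 1, the mode has j-th component (aⱼ − 1)/(Σaᵢ − K).
Here Σaᵢ = 88 and K = 5, so p(yellow) = (7 − 1)/(88 − 5) = 6/83 ≈ 0.0723.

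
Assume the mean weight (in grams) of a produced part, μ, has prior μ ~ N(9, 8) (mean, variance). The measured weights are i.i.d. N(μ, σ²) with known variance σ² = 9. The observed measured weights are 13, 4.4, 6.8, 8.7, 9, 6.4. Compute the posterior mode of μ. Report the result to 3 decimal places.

μ̂_MAP = 8.200

n = 6; x̄ = (13 + 4.4 + 6.8 + 8.7 + 9 + 6.4)/6 = 48.3/6 = 8.05.
For a Normal prior and Normal likelihood with known variance, the posterior is Normal; its mode equals its mean, the precision-weighted average.
Prior precision 1/σ₀² = 1/8 = 0.125; data precision n/σ² = 6/9 = 2/3.
μ̂ = (0.125·9 + (2/3)·8.05) / (0.125 + 2/3) = (779/120)/(19/24) = 8.200.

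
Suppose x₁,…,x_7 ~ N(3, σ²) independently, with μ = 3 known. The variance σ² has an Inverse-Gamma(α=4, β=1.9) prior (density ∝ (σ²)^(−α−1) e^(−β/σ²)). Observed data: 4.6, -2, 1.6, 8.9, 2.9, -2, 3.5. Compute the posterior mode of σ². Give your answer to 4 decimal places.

σ̂²_MAP = 5.4935

Sum of squared deviations about the known mean: SS = (4.6−3)² + (-2−3)² + (1.6−3)² + (8.9−3)² + (2.9−3)² + (-2−3)² + (3.5−3)² = 89.59.
The Normal likelihood contributes (σ²)^(−n/2) exp(−SS/(2σ²)), so the posterior is Inverse-Gamma(α + n/2, β + SS/2) = Inverse-Gamma(7.5, 46.695).
The mode of Inverse-Gamma(a, b) is b/(a+1) = 46.695/8.5 ≈ 5.4935.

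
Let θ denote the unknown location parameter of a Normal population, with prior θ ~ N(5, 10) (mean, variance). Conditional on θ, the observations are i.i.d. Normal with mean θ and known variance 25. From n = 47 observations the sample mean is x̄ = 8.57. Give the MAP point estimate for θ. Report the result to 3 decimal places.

n = 47, x̄ = 8.57.
For a Normal prior and Normal likelihood with known variance, the posterior is Normal; its mode equals its mean, the precision-weighted average.
Prior precision 1/σ₀² = 1/10 = 0.1; data precision n/σ² = 47/25 = 1.88.
θ̂ = (0.1·5 + 1.88·8.57) / (0.1 + 1.88) = 16.6116/1.98 = 13843/1650 ≈ 8.390.

θ̂_MAP = 8.390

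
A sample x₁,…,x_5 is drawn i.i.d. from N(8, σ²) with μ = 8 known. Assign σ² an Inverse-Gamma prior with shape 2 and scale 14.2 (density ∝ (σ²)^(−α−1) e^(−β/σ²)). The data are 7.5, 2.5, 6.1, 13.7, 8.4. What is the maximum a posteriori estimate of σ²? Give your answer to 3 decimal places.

Sum of squared deviations about the known mean: SS = (7.5−8)² + (2.5−8)² + (6.1−8)² + (13.7−8)² + (8.4−8)² = 66.76.
The Normal likelihood contributes (σ²)^(−n/2) exp(−SS/(2σ²)), so the posterior is Inverse-Gamma(α + n/2, β + SS/2) = Inverse-Gamma(4.5, 47.58).
The mode of Inverse-Gamma(a, b) is b/(a+1) = 47.58/5.5 ≈ 8.651.

σ̂²_MAP = 8.651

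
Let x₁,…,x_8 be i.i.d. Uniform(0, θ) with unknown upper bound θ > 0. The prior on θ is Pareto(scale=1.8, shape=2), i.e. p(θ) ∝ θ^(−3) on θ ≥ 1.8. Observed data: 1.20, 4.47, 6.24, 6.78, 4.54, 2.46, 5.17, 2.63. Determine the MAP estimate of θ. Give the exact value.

The Uniform(0, θ) likelihood is θ^(−n) for θ ≥ max(xᵢ), zero otherwise. Here max(xᵢ) = 6.78.
Posterior ∝ θ^(−3) · θ^(−8) = θ^(−11) on θ ≥ max(1.8, 6.78) = 6.78.
This density is strictly decreasing in θ, so the posterior mode lies at the lower boundary of the support.

θ̂_MAP = 6.78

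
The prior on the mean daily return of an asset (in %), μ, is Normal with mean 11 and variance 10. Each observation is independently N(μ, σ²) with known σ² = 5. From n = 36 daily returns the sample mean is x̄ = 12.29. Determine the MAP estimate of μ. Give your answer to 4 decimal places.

n = 36, x̄ = 12.29.
For a Normal prior and Normal likelihood with known variance, the posterior is Normal; its mode equals its mean, the precision-weighted average.
Prior precision 1/σ₀² = 1/10 = 0.1; data precision n/σ² = 36/5 = 7.2.
μ̂ = (0.1·11 + 7.2·12.29) / (0.1 + 7.2) = 89.588/7.3 = 22397/1825 ≈ 12.2723.

μ̂_MAP = 12.2723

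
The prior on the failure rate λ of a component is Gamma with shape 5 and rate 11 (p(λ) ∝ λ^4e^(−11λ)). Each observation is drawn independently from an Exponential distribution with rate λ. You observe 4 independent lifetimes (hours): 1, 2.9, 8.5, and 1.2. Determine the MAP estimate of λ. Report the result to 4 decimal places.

The Exponential(rate=λ) likelihood is ∝ λ^n e^(−λΣtᵢ). Here n = 4 and Σtᵢ = 1 + 2.9 + 8.5 + 1.2 = 13.6.
Posterior ∝ λ^4e^(−11λ) · λ^4e^(−13.6λ) = λ^8e^(−24.6λ), i.e. Gamma(9, 24.6).
Mode = (a−1)/b = 8/24.6 ≈ 0.3252.

λ̂_MAP = 0.3252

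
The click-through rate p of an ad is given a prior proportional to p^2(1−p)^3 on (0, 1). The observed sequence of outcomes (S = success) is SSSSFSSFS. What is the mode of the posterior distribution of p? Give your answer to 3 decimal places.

p̂_MAP = 0.643

The prior density ∝ p^2(1−p)^3 is the kernel of Beta(3, 4).
Data: 7 successes in 9 trials (from the sequence). The binomial likelihood contributes p^7(1−p)^2, so the posterior is Beta(3+7, 4+2) = Beta(10, 6).
For Beta(a, b) with a, b > 1 the mode is (a−1)/(a+b−2) = 9/14 ≈ 0.643.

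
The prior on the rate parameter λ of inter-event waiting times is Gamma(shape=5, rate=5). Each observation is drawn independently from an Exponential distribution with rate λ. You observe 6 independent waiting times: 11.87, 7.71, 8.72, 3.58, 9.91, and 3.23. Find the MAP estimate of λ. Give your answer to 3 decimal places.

The Exponential(rate=λ) likelihood is ∝ λ^n e^(−λΣtᵢ). Here n = 6 and Σtᵢ = 11.87 + 7.71 + 8.72 + 3.58 + 9.91 + 3.23 = 45.02.
Posterior ∝ λ^4e^(−5λ) · λ^6e^(−45.02λ) = λ^10e^(−50.02λ), i.e. Gamma(11, 50.02).
Mode = (a−1)/b = 10/50.02 ≈ 0.200.

λ̂_MAP = 0.200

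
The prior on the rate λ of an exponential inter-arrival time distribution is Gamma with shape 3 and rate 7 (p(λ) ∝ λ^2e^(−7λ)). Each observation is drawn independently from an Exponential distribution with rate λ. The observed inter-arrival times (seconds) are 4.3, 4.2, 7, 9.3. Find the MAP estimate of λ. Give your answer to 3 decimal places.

λ̂_MAP = 0.189

The Exponential(rate=λ) likelihood is ∝ λ^n e^(−λΣtᵢ). Here n = 4 and Σtᵢ = 4.3 + 4.2 + 7 + 9.3 = 24.8.
Posterior ∝ λ^2e^(−7λ) · λ^4e^(−24.8λ) = λ^6e^(−31.8λ), i.e. Gamma(7, 31.8).
Mode = (a−1)/b = 6/31.8 ≈ 0.189.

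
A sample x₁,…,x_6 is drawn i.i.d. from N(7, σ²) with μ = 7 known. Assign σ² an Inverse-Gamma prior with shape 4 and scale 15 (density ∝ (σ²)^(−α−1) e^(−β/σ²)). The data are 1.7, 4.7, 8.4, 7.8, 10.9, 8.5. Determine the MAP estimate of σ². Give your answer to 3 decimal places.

σ̂²_MAP = 5.215

Sum of squared deviations about the known mean: SS = (1.7−7)² + (4.7−7)² + (8.4−7)² + (7.8−7)² + (10.9−7)² + (8.5−7)² = 53.44.
The Normal likelihood contributes (σ²)^(−n/2) exp(−SS/(2σ²)), so the posterior is Inverse-Gamma(α + n/2, β + SS/2) = Inverse-Gamma(7, 41.72).
The mode of Inverse-Gamma(a, b) is b/(a+1) = 41.72/8 ≈ 5.215.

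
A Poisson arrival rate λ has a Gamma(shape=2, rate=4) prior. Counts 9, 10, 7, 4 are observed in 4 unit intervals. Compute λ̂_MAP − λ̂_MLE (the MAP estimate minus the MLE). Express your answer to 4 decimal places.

MAP − MLE = -3.6250

Σxᵢ = 30. Posterior is Gamma(32, 8); MAP = (32−1)/8 = 31/8 ≈ 3.87500.
MLE = x̄ = 30/4 ≈ 7.50000.
Difference = 31/8 − 30/4 = -29/8 ≈ -3.6250.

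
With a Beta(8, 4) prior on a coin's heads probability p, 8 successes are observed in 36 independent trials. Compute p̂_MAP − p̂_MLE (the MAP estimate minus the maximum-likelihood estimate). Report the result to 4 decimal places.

MAP − MLE = 0.1039

Posterior is Beta(16, 32); MAP = (16−1)/(48−2) = 15/46 ≈ 0.32609.
MLE ignores the prior: p̂_MLE = k/n = 8/36 ≈ 0.22222.
Difference = 15/46 − 8/36 = 43/414 ≈ 0.1039.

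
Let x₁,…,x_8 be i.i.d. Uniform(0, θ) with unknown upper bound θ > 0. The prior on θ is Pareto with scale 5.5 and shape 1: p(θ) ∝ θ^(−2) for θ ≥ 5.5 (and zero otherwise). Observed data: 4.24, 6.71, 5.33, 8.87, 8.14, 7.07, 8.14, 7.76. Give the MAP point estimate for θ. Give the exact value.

The Uniform(0, θ) likelihood is θ^(−n) for θ ≥ max(xᵢ), zero otherwise. Here max(xᵢ) = 8.87.
Posterior ∝ θ^(−2) · θ^(−8) = θ^(−10) on θ ≥ max(5.5, 8.87) = 8.87.
This density is strictly decreasing in θ, so the posterior mode lies at the lower boundary of the support.

θ̂_MAP = 8.87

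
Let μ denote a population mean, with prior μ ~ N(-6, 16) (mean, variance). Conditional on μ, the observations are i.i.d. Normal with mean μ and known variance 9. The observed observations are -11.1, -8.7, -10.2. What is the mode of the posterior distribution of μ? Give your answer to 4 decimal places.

μ̂_MAP = -9.3684

n = 3; x̄ = ((-11.1) + (-8.7) + (-10.2))/3 = -30/3 = -10.
For a Normal prior and Normal likelihood with known variance, the posterior is Normal; its mode equals its mean, the precision-weighted average.
Prior precision 1/σ₀² = 1/16 = 0.0625; data precision n/σ² = 3/9 = 1/3.
μ̂ = (0.0625·(-6) + (1/3)·(-10)) / (0.0625 + 1/3) = (-89/24)/(19/48) = -178/19 ≈ -9.3684.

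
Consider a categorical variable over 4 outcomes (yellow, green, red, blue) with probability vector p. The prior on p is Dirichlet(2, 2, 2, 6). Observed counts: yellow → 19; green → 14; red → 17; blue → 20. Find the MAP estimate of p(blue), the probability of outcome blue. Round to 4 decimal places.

MAP estimate of p(blue) = 0.3205

The posterior is Dirichlet(αᵢ + nᵢ) = Dirichlet(21, 16, 19, 26).
For a Dirichlet(a₁,…,a_K) with all aᵢ > 1, the mode has j-th component (aⱼ − 1)/(Σaᵢ − K).
Here Σaᵢ = 82 and K = 4, so p(blue) = (26 − 1)/(82 − 4) = 25/78 ≈ 0.3205.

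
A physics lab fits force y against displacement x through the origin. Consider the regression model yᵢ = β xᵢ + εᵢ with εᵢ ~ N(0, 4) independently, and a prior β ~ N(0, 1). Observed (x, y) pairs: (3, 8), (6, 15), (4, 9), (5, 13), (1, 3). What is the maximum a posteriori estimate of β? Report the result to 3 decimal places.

β̂_MAP = 2.396

log p(β | y) = −Σ(yᵢ − βxᵢ)²/(2·4) − β²/(2·1) + const.
Setting the derivative to zero: Σxᵢ(yᵢ − βxᵢ)/4 − β/1 = 0, so β = Σxᵢyᵢ / (Σxᵢ² + σ²/τ²).
Σxᵢyᵢ = 3·8 + 6·15 + 4·9 + 5·13 + 1·3 = 218; Σxᵢ² = 87; σ²/τ² = 4.
β̂_MAP = 218 / (87 + 4) = 218/91 ≈ 2.396.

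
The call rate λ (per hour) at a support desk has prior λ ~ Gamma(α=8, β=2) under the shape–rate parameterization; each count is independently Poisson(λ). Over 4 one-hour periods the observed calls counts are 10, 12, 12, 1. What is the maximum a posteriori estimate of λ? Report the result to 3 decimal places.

λ̂_MAP = 7.000

Σxᵢ = 10+12+12+1 = 35, with n = 4.
Posterior ∝ λ^7e^(−2λ) · λ^35e^(−4λ) = λ^42e^(−6λ), i.e. Gamma(shape=43, rate=6).
The mode of a Gamma(a, b) with a ≥ 1 (shape–rate) is (a−1)/b = 42/6 ≈ 7.000.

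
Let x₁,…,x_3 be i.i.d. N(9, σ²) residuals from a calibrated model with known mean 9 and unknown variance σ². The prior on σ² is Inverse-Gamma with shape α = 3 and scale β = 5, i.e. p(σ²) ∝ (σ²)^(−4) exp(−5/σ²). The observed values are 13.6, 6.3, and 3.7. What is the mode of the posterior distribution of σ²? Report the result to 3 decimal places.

Sum of squared deviations about the known mean: SS = (13.6−9)² + (6.3−9)² + (3.7−9)² = 56.54.
The Normal likelihood contributes (σ²)^(−n/2) exp(−SS/(2σ²)), so the posterior is Inverse-Gamma(α + n/2, β + SS/2) = Inverse-Gamma(4.5, 33.27).
The mode of Inverse-Gamma(a, b) is b/(a+1) = 33.27/5.5 ≈ 6.049.

σ̂²_MAP = 6.049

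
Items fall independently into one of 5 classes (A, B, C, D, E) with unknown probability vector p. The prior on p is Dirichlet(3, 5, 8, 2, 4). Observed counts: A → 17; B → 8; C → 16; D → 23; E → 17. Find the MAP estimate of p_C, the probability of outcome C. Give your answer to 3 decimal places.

MAP estimate of p_C = 0.235

The posterior is Dirichlet(αᵢ + nᵢ) = Dirichlet(20, 13, 24, 25, 21).
For a Dirichlet(a₁,…,a_K) with all aᵢ > 1, the mode has j-th component (aⱼ − 1)/(Σaᵢ − K).
Here Σaᵢ = 103 and K = 5, so p_C = (24 − 1)/(103 − 5) = 23/98 ≈ 0.235.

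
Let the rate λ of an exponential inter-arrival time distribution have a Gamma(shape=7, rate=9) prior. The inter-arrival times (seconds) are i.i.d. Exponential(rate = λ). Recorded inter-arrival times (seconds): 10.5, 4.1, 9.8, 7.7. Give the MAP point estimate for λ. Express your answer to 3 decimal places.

λ̂_MAP = 0.243

The Exponential(rate=λ) likelihood is ∝ λ^n e^(−λΣtᵢ). Here n = 4 and Σtᵢ = 10.5 + 4.1 + 9.8 + 7.7 = 32.1.
Posterior ∝ λ^6e^(−9λ) · λ^4e^(−32.1λ) = λ^10e^(−41.1λ), i.e. Gamma(11, 41.1).
Mode = (a−1)/b = 10/41.1 ≈ 0.243.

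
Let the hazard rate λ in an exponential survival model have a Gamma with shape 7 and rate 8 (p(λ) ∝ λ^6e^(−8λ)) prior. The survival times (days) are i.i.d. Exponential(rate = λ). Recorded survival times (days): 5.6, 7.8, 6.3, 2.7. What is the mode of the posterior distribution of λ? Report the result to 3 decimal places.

λ̂_MAP = 0.329

The Exponential(rate=λ) likelihood is ∝ λ^n e^(−λΣtᵢ). Here n = 4 and Σtᵢ = 5.6 + 7.8 + 6.3 + 2.7 = 22.4.
Posterior ∝ λ^6e^(−8λ) · λ^4e^(−22.4λ) = λ^10e^(−30.4λ), i.e. Gamma(11, 30.4).
Mode = (a−1)/b = 10/30.4 ≈ 0.329.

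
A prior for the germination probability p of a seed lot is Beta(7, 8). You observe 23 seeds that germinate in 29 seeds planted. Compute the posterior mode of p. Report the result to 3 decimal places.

p̂_MAP = 0.690

Prior: Beta(7, 8).
Data: 23 successes in 29 trials. The binomial likelihood contributes p^23(1−p)^6, so the posterior is Beta(7+23, 8+6) = Beta(30, 14).
For Beta(a, b) with a, b > 1 the mode is (a−1)/(a+b−2) = 29/42 ≈ 0.690.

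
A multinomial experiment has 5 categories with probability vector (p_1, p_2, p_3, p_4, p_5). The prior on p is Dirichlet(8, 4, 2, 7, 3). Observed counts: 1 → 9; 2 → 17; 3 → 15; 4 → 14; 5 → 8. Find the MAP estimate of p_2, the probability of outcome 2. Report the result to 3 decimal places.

The posterior is Dirichlet(αᵢ + nᵢ) = Dirichlet(17, 21, 17, 21, 11).
For a Dirichlet(a₁,…,a_K) with all aᵢ > 1, the mode has j-th component (aⱼ − 1)/(Σaᵢ − K).
Here Σaᵢ = 87 and K = 5, so p_2 = (21 − 1)/(87 − 5) = 20/82 ≈ 0.244.

MAP estimate: 0.244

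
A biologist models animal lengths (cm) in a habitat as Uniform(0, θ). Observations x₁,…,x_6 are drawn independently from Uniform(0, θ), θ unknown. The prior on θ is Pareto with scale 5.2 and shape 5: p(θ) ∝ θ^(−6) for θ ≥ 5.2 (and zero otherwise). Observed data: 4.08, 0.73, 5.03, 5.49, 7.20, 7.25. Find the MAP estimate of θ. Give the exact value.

The Uniform(0, θ) likelihood is θ^(−n) for θ ≥ max(xᵢ), zero otherwise. Here max(xᵢ) = 7.25.
Posterior ∝ θ^(−6) · θ^(−6) = θ^(−12) on θ ≥ max(5.2, 7.25) = 7.25.
This density is strictly decreasing in θ, so the posterior mode lies at the lower boundary of the support.

θ̂_MAP = 7.25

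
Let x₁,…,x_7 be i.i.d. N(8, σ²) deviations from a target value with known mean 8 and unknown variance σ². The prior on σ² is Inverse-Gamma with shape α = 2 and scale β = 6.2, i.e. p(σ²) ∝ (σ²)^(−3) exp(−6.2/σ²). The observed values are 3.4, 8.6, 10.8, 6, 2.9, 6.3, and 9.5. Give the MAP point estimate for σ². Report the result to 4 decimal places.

σ̂²_MAP = 5.9162

Sum of squared deviations about the known mean: SS = (3.4−8)² + (8.6−8)² + (10.8−8)² + (6−8)² + (2.9−8)² + (6.3−8)² + (9.5−8)² = 64.51.
The Normal likelihood contributes (σ²)^(−n/2) exp(−SS/(2σ²)), so the posterior is Inverse-Gamma(α + n/2, β + SS/2) = Inverse-Gamma(5.5, 38.455).
The mode of Inverse-Gamma(a, b) is b/(a+1) = 38.455/6.5 ≈ 5.9162.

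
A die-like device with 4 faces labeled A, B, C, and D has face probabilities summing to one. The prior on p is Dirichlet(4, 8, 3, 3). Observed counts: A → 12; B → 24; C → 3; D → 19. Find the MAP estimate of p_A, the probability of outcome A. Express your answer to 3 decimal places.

MAP estimate of p_A = 0.208

The posterior is Dirichlet(αᵢ + nᵢ) = Dirichlet(16, 32, 6, 22).
For a Dirichlet(a₁,…,a_K) with all aᵢ > 1, the mode has j-th component (aⱼ − 1)/(Σaᵢ − K).
Here Σaᵢ = 76 and K = 4, so p_A = (16 − 1)/(76 − 4) = 15/72 ≈ 0.208.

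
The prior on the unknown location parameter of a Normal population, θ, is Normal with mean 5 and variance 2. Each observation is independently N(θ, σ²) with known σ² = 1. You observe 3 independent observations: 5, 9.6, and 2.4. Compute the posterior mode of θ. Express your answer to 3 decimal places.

θ̂_MAP = 5.571

n = 3; x̄ = (5 + 9.6 + 2.4)/3 = 17/3 = 17/3 ≈ 5.6667.
For a Normal prior and Normal likelihood with known variance, the posterior is Normal; its mode equals its mean, the precision-weighted average.
Prior precision 1/σ₀² = 1/2 = 0.5; data precision n/σ² = 3/1 = 3.
θ̂ = (0.5·5 + 3·(17/3)) / (0.5 + 3) = 19.5/3.5 = 39/7 ≈ 5.571.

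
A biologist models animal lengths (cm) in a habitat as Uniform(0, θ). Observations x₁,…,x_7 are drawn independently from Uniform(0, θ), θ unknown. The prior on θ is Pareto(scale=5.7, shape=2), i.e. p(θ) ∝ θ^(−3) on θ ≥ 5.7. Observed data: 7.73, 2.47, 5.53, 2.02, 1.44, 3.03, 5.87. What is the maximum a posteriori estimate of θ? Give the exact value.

θ̂_MAP = 7.73

The Uniform(0, θ) likelihood is θ^(−n) for θ ≥ max(xᵢ), zero otherwise. Here max(xᵢ) = 7.73.
Posterior ∝ θ^(−3) · θ^(−7) = θ^(−10) on θ ≥ max(5.7, 7.73) = 7.73.
This density is strictly decreasing in θ, so the posterior mode lies at the lower boundary of the support.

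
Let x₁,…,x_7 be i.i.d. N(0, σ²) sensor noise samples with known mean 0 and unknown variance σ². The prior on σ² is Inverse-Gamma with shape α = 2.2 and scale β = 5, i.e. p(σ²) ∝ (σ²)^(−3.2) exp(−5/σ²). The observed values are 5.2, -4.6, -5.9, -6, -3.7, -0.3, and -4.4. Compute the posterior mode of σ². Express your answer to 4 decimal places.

σ̂²_MAP = 12.1007

Sum of squared deviations about the known mean: SS = (5.2−0)² + (-4.6−0)² + (-5.9−0)² + (-6−0)² + (-3.7−0)² + (-0.3−0)² + (-4.4−0)² = 152.15.
The Normal likelihood contributes (σ²)^(−n/2) exp(−SS/(2σ²)), so the posterior is Inverse-Gamma(α + n/2, β + SS/2) = Inverse-Gamma(5.7, 81.075).
The mode of Inverse-Gamma(a, b) is b/(a+1) = 81.075/6.7 ≈ 12.1007.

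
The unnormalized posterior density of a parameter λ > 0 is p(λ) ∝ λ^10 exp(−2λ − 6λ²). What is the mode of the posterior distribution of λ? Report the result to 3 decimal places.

ℓ'(λ) = 10/λ − 2 − 12λ. Setting this to zero and multiplying by λ: 12λ² + 2λ − 10 = 0.
λ = (−2 + √(2² + 4·12·10)) / (2·12) = (−2 + √484) / 24 = (−2 + 22)/24 = 5/6.
ℓ''(λ) = −10/λ² − 12 < 0, confirming a maximum.

λ̂_MAP = 0.833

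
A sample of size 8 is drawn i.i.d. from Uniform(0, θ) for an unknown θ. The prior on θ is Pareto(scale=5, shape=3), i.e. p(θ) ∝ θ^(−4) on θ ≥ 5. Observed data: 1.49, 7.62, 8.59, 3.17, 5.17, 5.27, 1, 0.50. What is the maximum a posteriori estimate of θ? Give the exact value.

The Uniform(0, θ) likelihood is θ^(−n) for θ ≥ max(xᵢ), zero otherwise. Here max(xᵢ) = 8.59.
Posterior ∝ θ^(−4) · θ^(−8) = θ^(−12) on θ ≥ max(5, 8.59) = 8.59.
This density is strictly decreasing in θ, so the posterior mode lies at the lower boundary of the support.

θ̂_MAP = 8.59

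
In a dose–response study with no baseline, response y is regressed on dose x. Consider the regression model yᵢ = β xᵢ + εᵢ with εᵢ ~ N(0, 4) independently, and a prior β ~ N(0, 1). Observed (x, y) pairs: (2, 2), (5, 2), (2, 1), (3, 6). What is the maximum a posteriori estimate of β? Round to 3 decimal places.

β̂_MAP = 0.739

log p(β | y) = −Σ(yᵢ − βxᵢ)²/(2·4) − β²/(2·1) + const.
Setting the derivative to zero: Σxᵢ(yᵢ − βxᵢ)/4 − β/1 = 0, so β = Σxᵢyᵢ / (Σxᵢ² + σ²/τ²).
Σxᵢyᵢ = 2·2 + 5·2 + 2·1 + 3·6 = 34; Σxᵢ² = 42; σ²/τ² = 4.
β̂_MAP = 34 / (42 + 4) = 34/46 ≈ 0.739.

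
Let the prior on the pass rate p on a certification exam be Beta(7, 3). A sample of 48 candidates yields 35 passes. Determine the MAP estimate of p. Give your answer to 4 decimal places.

p̂_MAP = 0.7321

Prior: Beta(7, 3).
Data: 35 successes in 48 trials. The binomial likelihood contributes p^35(1−p)^13, so the posterior is Beta(7+35, 3+13) = Beta(42, 16).
For Beta(a, b) with a, b > 1 the mode is (a−1)/(a+b−2) = 41/56 ≈ 0.7321.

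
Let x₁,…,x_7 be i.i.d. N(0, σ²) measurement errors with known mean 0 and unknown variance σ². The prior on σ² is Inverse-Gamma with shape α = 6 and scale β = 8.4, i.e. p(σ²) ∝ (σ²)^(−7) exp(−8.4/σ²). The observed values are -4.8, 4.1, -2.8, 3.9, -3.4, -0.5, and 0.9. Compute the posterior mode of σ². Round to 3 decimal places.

σ̂²_MAP = 4.396

Sum of squared deviations about the known mean: SS = (-4.8−0)² + (4.1−0)² + (-2.8−0)² + (3.9−0)² + (-3.4−0)² + (-0.5−0)² + (0.9−0)² = 75.52.
The Normal likelihood contributes (σ²)^(−n/2) exp(−SS/(2σ²)), so the posterior is Inverse-Gamma(α + n/2, β + SS/2) = Inverse-Gamma(9.5, 46.16).
The mode of Inverse-Gamma(a, b) is b/(a+1) = 46.16/10.5 ≈ 4.396.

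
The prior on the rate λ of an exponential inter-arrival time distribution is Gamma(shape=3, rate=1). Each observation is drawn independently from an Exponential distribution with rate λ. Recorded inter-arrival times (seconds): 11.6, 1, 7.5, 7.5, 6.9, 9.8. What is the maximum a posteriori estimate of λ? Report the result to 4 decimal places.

λ̂_MAP = 0.1766

The Exponential(rate=λ) likelihood is ∝ λ^n e^(−λΣtᵢ). Here n = 6 and Σtᵢ = 11.6 + 1 + 7.5 + 7.5 + 6.9 + 9.8 = 44.3.
Posterior ∝ λ^2e^(−1λ) · λ^6e^(−44.3λ) = λ^8e^(−45.3λ), i.e. Gamma(9, 45.3).
Mode = (a−1)/b = 8/45.3 ≈ 0.1766.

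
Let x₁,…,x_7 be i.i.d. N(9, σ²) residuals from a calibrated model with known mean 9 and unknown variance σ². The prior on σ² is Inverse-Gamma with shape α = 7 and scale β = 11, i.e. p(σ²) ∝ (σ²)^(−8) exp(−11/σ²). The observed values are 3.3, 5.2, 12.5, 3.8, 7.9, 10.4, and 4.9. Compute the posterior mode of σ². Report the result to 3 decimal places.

Sum of squared deviations about the known mean: SS = (3.3−9)² + (5.2−9)² + (12.5−9)² + (3.8−9)² + (7.9−9)² + (10.4−9)² + (4.9−9)² = 106.2.
The Normal likelihood contributes (σ²)^(−n/2) exp(−SS/(2σ²)), so the posterior is Inverse-Gamma(α + n/2, β + SS/2) = Inverse-Gamma(10.5, 64.1).
The mode of Inverse-Gamma(a, b) is b/(a+1) = 64.1/11.5 ≈ 5.574.

σ̂²_MAP = 5.574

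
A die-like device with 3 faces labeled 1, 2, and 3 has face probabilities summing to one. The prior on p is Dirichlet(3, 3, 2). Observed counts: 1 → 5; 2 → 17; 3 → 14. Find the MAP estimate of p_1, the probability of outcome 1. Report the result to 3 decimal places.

MAP estimate: 0.171

The posterior is Dirichlet(αᵢ + nᵢ) = Dirichlet(8, 20, 16).
For a Dirichlet(a₁,…,a_K) with all aᵢ > 1, the mode has j-th component (aⱼ − 1)/(Σaᵢ − K).
Here Σaᵢ = 44 and K = 3, so p_1 = (8 − 1)/(44 − 3) = 7/41 ≈ 0.171.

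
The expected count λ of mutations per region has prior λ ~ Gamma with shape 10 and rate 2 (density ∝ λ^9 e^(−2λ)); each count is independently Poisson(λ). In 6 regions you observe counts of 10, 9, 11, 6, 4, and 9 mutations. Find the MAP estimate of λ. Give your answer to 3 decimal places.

Σxᵢ = 10+9+11+6+4+9 = 49, with n = 6.
Posterior ∝ λ^9e^(−2λ) · λ^49e^(−6λ) = λ^58e^(−8λ), i.e. Gamma(shape=59, rate=8).
The mode of a Gamma(a, b) with a ≥ 1 (shape–rate) is (a−1)/b = 58/8 ≈ 7.250.

λ̂_MAP = 7.250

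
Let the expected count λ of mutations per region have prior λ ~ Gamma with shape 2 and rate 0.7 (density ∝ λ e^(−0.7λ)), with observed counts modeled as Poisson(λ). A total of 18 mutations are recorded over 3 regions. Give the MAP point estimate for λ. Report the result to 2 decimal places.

Σxᵢ = 18, n = 3.
Posterior ∝ λe^(−0.7λ) · λ^18e^(−3λ) = λ^19e^(−3.7λ), i.e. Gamma(shape=20, rate=3.7).
The mode of a Gamma(a, b) with a ≥ 1 (shape–rate) is (a−1)/b = 19/3.7 ≈ 5.14.

λ̂_MAP = 5.14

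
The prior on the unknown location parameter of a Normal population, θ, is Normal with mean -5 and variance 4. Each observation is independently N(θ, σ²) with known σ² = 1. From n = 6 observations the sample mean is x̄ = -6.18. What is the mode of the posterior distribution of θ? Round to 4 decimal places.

n = 6, x̄ = -6.18.
For a Normal prior and Normal likelihood with known variance, the posterior is Normal; its mode equals its mean, the precision-weighted average.
Prior precision 1/σ₀² = 1/4 = 0.25; data precision n/σ² = 6/1 = 6.
θ̂ = (0.25·(-5) + 6·(-6.18)) / (0.25 + 6) = (-38.33)/6.25 = -6.1328.

θ̂_MAP = -6.1328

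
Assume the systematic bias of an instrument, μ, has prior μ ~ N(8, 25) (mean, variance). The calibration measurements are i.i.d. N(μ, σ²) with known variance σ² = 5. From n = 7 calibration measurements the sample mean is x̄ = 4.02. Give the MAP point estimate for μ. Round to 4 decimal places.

n = 7, x̄ = 4.02.
For a Normal prior and Normal likelihood with known variance, the posterior is Normal; its mode equals its mean, the precision-weighted average.
Prior precision 1/σ₀² = 1/25 = 0.04; data precision n/σ² = 7/5 = 1.4.
μ̂ = (0.04·8 + 1.4·4.02) / (0.04 + 1.4) = 5.948/1.44 = 1487/360 ≈ 4.1306.

μ̂_MAP = 4.1306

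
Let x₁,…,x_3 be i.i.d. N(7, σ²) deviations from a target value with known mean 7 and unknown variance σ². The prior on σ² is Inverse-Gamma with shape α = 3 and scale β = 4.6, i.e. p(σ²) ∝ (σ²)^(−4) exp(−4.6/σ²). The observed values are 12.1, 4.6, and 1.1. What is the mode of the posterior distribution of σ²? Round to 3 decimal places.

σ̂²_MAP = 6.889

Sum of squared deviations about the known mean: SS = (12.1−7)² + (4.6−7)² + (1.1−7)² = 66.58.
The Normal likelihood contributes (σ²)^(−n/2) exp(−SS/(2σ²)), so the posterior is Inverse-Gamma(α + n/2, β + SS/2) = Inverse-Gamma(4.5, 37.89).
The mode of Inverse-Gamma(a, b) is b/(a+1) = 37.89/5.5 ≈ 6.889.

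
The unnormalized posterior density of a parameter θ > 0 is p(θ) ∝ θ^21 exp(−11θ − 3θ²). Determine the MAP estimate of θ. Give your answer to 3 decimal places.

ℓ'(θ) = 21/θ − 11 − 6θ. Setting this to zero and multiplying by θ: 6θ² + 11θ − 21 = 0.
θ = (−11 + √(11² + 4·6·21)) / (2·6) = (−11 + √625) / 12 = (−11 + 25)/12 = 7/6.
ℓ''(θ) = −21/θ² − 6 < 0, confirming a maximum.

θ̂_MAP = 1.167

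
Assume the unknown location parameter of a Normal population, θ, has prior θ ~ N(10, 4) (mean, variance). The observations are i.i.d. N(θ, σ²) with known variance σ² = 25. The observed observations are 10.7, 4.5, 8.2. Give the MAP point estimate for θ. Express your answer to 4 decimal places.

n = 3; x̄ = (10.7 + 4.5 + 8.2)/3 = 23.4/3 = 7.8.
For a Normal prior and Normal likelihood with known variance, the posterior is Normal; its mode equals its mean, the precision-weighted average.
Prior precision 1/σ₀² = 1/4 = 0.25; data precision n/σ² = 3/25 = 0.12.
θ̂ = (0.25·10 + 0.12·7.8) / (0.25 + 0.12) = 3.436/0.37 = 1718/185 ≈ 9.2865.

θ̂_MAP = 9.2865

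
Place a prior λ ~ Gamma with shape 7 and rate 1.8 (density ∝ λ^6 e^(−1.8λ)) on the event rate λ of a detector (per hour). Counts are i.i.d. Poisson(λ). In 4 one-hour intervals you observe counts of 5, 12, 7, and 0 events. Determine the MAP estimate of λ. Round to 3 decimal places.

λ̂_MAP = 5.172

Σxᵢ = 5+12+7+0 = 24, with n = 4.
Posterior ∝ λ^6e^(−1.8λ) · λ^24e^(−4λ) = λ^30e^(−5.8λ), i.e. Gamma(shape=31, rate=5.8).
The mode of a Gamma(a, b) with a ≥ 1 (shape–rate) is (a−1)/b = 30/5.8 ≈ 5.172.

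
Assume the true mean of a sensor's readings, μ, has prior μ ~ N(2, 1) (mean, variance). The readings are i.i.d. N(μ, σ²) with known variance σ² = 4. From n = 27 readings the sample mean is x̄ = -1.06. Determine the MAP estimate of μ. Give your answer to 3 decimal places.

n = 27, x̄ = -1.06.
For a Normal prior and Normal likelihood with known variance, the posterior is Normal; its mode equals its mean, the precision-weighted average.
Prior precision 1/σ₀² = 1/1 = 1; data precision n/σ² = 27/4 = 6.75.
μ̂ = (1·2 + 6.75·(-1.06)) / (1 + 6.75) = (-5.155)/7.75 = -1031/1550 ≈ -0.665.

μ̂_MAP = -0.665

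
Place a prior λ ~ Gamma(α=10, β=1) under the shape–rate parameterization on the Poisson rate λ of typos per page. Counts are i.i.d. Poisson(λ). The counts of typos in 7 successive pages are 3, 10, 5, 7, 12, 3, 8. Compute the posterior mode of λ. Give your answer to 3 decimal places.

λ̂_MAP = 7.125

Σxᵢ = 3+10+5+7+12+3+8 = 48, with n = 7.
Posterior ∝ λ^9e^(−1λ) · λ^48e^(−7λ) = λ^57e^(−8λ), i.e. Gamma(shape=58, rate=8).
The mode of a Gamma(a, b) with a ≥ 1 (shape–rate) is (a−1)/b = 57/8 ≈ 7.125.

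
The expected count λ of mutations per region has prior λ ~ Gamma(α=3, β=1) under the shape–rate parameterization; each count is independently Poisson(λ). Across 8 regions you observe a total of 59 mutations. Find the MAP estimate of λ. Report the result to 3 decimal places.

λ̂_MAP = 6.778

Σxᵢ = 59, n = 8.
Posterior ∝ λ^2e^(−1λ) · λ^59e^(−8λ) = λ^61e^(−9λ), i.e. Gamma(shape=62, rate=9).
The mode of a Gamma(a, b) with a ≥ 1 (shape–rate) is (a−1)/b = 61/9 ≈ 6.778.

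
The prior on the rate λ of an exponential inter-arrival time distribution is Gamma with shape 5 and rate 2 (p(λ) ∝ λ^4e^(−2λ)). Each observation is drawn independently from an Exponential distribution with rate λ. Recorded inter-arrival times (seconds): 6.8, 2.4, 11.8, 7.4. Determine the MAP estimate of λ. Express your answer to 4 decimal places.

The Exponential(rate=λ) likelihood is ∝ λ^n e^(−λΣtᵢ). Here n = 4 and Σtᵢ = 6.8 + 2.4 + 11.8 + 7.4 = 28.4.
Posterior ∝ λ^4e^(−2λ) · λ^4e^(−28.4λ) = λ^8e^(−30.4λ), i.e. Gamma(9, 30.4).
Mode = (a−1)/b = 8/30.4 ≈ 0.2632.

λ̂_MAP = 0.2632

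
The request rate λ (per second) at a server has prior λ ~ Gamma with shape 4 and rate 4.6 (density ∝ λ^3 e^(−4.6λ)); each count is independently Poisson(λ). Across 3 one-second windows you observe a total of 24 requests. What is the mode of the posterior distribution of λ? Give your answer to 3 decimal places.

Σxᵢ = 24, n = 3.
Posterior ∝ λ^3e^(−4.6λ) · λ^24e^(−3λ) = λ^27e^(−7.6λ), i.e. Gamma(shape=28, rate=7.6).
The mode of a Gamma(a, b) with a ≥ 1 (shape–rate) is (a−1)/b = 27/7.6 ≈ 3.553.

λ̂_MAP = 3.553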